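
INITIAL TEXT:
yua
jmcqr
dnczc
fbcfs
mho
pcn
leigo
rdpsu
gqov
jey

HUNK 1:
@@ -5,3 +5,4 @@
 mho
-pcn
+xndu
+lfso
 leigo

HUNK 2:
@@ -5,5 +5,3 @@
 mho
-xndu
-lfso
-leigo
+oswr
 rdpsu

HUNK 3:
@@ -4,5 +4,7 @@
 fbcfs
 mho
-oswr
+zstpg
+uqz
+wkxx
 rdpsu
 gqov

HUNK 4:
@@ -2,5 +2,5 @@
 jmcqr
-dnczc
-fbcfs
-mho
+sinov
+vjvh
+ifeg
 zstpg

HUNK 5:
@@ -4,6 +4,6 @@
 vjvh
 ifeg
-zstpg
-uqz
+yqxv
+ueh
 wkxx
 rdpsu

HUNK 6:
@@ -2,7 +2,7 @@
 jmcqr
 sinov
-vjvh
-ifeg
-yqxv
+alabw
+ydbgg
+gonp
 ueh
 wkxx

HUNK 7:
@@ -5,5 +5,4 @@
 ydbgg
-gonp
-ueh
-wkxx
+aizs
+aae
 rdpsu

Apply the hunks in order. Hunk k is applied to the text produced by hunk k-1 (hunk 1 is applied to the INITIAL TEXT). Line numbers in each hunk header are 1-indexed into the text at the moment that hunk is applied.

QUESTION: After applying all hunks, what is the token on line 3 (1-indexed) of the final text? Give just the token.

Hunk 1: at line 5 remove [pcn] add [xndu,lfso] -> 11 lines: yua jmcqr dnczc fbcfs mho xndu lfso leigo rdpsu gqov jey
Hunk 2: at line 5 remove [xndu,lfso,leigo] add [oswr] -> 9 lines: yua jmcqr dnczc fbcfs mho oswr rdpsu gqov jey
Hunk 3: at line 4 remove [oswr] add [zstpg,uqz,wkxx] -> 11 lines: yua jmcqr dnczc fbcfs mho zstpg uqz wkxx rdpsu gqov jey
Hunk 4: at line 2 remove [dnczc,fbcfs,mho] add [sinov,vjvh,ifeg] -> 11 lines: yua jmcqr sinov vjvh ifeg zstpg uqz wkxx rdpsu gqov jey
Hunk 5: at line 4 remove [zstpg,uqz] add [yqxv,ueh] -> 11 lines: yua jmcqr sinov vjvh ifeg yqxv ueh wkxx rdpsu gqov jey
Hunk 6: at line 2 remove [vjvh,ifeg,yqxv] add [alabw,ydbgg,gonp] -> 11 lines: yua jmcqr sinov alabw ydbgg gonp ueh wkxx rdpsu gqov jey
Hunk 7: at line 5 remove [gonp,ueh,wkxx] add [aizs,aae] -> 10 lines: yua jmcqr sinov alabw ydbgg aizs aae rdpsu gqov jey
Final line 3: sinov

Answer: sinov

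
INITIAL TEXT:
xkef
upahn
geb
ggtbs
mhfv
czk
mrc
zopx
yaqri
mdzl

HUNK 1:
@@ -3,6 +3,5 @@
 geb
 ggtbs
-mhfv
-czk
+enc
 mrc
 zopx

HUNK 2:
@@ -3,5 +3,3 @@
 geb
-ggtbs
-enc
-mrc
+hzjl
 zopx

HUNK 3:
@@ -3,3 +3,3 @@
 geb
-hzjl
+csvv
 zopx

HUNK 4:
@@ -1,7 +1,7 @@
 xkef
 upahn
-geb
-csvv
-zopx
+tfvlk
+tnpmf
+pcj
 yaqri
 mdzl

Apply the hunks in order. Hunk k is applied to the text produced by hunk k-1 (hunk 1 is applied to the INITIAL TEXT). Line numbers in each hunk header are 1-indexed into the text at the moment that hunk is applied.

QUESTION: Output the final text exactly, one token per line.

Answer: xkef
upahn
tfvlk
tnpmf
pcj
yaqri
mdzl

Derivation:
Hunk 1: at line 3 remove [mhfv,czk] add [enc] -> 9 lines: xkef upahn geb ggtbs enc mrc zopx yaqri mdzl
Hunk 2: at line 3 remove [ggtbs,enc,mrc] add [hzjl] -> 7 lines: xkef upahn geb hzjl zopx yaqri mdzl
Hunk 3: at line 3 remove [hzjl] add [csvv] -> 7 lines: xkef upahn geb csvv zopx yaqri mdzl
Hunk 4: at line 1 remove [geb,csvv,zopx] add [tfvlk,tnpmf,pcj] -> 7 lines: xkef upahn tfvlk tnpmf pcj yaqri mdzl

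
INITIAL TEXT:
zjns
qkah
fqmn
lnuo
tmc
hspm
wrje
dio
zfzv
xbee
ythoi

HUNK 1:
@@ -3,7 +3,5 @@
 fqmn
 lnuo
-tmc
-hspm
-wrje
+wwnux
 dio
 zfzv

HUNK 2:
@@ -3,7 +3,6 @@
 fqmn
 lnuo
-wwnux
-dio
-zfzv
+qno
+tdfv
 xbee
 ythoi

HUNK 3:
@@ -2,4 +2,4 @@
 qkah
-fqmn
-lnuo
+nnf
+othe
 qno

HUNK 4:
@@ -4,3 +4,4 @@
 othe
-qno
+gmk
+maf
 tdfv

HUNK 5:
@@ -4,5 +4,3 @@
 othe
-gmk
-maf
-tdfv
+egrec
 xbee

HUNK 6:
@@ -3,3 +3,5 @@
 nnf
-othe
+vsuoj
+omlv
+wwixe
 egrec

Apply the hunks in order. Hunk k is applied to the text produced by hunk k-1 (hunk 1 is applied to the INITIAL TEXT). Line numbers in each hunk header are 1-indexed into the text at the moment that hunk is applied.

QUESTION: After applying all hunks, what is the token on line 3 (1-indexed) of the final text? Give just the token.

Answer: nnf

Derivation:
Hunk 1: at line 3 remove [tmc,hspm,wrje] add [wwnux] -> 9 lines: zjns qkah fqmn lnuo wwnux dio zfzv xbee ythoi
Hunk 2: at line 3 remove [wwnux,dio,zfzv] add [qno,tdfv] -> 8 lines: zjns qkah fqmn lnuo qno tdfv xbee ythoi
Hunk 3: at line 2 remove [fqmn,lnuo] add [nnf,othe] -> 8 lines: zjns qkah nnf othe qno tdfv xbee ythoi
Hunk 4: at line 4 remove [qno] add [gmk,maf] -> 9 lines: zjns qkah nnf othe gmk maf tdfv xbee ythoi
Hunk 5: at line 4 remove [gmk,maf,tdfv] add [egrec] -> 7 lines: zjns qkah nnf othe egrec xbee ythoi
Hunk 6: at line 3 remove [othe] add [vsuoj,omlv,wwixe] -> 9 lines: zjns qkah nnf vsuoj omlv wwixe egrec xbee ythoi
Final line 3: nnf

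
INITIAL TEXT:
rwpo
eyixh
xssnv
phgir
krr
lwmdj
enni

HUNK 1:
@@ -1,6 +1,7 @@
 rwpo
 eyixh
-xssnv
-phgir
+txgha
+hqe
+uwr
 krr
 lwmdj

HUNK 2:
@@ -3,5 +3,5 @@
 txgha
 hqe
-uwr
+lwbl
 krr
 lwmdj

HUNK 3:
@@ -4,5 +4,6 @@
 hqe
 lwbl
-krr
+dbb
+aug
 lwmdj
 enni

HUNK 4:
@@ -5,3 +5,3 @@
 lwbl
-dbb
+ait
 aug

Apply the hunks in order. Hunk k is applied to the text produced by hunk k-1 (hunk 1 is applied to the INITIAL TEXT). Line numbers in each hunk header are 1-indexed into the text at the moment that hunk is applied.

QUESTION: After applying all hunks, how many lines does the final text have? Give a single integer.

Answer: 9

Derivation:
Hunk 1: at line 1 remove [xssnv,phgir] add [txgha,hqe,uwr] -> 8 lines: rwpo eyixh txgha hqe uwr krr lwmdj enni
Hunk 2: at line 3 remove [uwr] add [lwbl] -> 8 lines: rwpo eyixh txgha hqe lwbl krr lwmdj enni
Hunk 3: at line 4 remove [krr] add [dbb,aug] -> 9 lines: rwpo eyixh txgha hqe lwbl dbb aug lwmdj enni
Hunk 4: at line 5 remove [dbb] add [ait] -> 9 lines: rwpo eyixh txgha hqe lwbl ait aug lwmdj enni
Final line count: 9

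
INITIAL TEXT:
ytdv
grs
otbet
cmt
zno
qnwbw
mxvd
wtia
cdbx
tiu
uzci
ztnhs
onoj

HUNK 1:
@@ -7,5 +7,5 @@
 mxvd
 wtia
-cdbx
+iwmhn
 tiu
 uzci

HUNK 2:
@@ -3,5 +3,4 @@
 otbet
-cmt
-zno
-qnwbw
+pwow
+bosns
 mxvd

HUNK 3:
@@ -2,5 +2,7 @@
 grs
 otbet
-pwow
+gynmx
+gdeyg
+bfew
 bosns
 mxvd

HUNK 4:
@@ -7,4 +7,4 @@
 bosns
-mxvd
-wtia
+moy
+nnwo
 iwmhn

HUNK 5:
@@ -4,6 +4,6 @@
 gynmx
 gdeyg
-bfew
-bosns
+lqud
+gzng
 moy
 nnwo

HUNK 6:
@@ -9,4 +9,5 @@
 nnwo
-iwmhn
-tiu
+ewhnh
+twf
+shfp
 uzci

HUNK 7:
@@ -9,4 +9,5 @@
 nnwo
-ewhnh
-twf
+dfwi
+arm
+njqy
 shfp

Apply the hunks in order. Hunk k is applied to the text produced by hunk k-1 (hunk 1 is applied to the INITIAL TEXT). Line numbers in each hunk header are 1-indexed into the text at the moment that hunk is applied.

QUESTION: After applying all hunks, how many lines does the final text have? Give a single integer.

Hunk 1: at line 7 remove [cdbx] add [iwmhn] -> 13 lines: ytdv grs otbet cmt zno qnwbw mxvd wtia iwmhn tiu uzci ztnhs onoj
Hunk 2: at line 3 remove [cmt,zno,qnwbw] add [pwow,bosns] -> 12 lines: ytdv grs otbet pwow bosns mxvd wtia iwmhn tiu uzci ztnhs onoj
Hunk 3: at line 2 remove [pwow] add [gynmx,gdeyg,bfew] -> 14 lines: ytdv grs otbet gynmx gdeyg bfew bosns mxvd wtia iwmhn tiu uzci ztnhs onoj
Hunk 4: at line 7 remove [mxvd,wtia] add [moy,nnwo] -> 14 lines: ytdv grs otbet gynmx gdeyg bfew bosns moy nnwo iwmhn tiu uzci ztnhs onoj
Hunk 5: at line 4 remove [bfew,bosns] add [lqud,gzng] -> 14 lines: ytdv grs otbet gynmx gdeyg lqud gzng moy nnwo iwmhn tiu uzci ztnhs onoj
Hunk 6: at line 9 remove [iwmhn,tiu] add [ewhnh,twf,shfp] -> 15 lines: ytdv grs otbet gynmx gdeyg lqud gzng moy nnwo ewhnh twf shfp uzci ztnhs onoj
Hunk 7: at line 9 remove [ewhnh,twf] add [dfwi,arm,njqy] -> 16 lines: ytdv grs otbet gynmx gdeyg lqud gzng moy nnwo dfwi arm njqy shfp uzci ztnhs onoj
Final line count: 16

Answer: 16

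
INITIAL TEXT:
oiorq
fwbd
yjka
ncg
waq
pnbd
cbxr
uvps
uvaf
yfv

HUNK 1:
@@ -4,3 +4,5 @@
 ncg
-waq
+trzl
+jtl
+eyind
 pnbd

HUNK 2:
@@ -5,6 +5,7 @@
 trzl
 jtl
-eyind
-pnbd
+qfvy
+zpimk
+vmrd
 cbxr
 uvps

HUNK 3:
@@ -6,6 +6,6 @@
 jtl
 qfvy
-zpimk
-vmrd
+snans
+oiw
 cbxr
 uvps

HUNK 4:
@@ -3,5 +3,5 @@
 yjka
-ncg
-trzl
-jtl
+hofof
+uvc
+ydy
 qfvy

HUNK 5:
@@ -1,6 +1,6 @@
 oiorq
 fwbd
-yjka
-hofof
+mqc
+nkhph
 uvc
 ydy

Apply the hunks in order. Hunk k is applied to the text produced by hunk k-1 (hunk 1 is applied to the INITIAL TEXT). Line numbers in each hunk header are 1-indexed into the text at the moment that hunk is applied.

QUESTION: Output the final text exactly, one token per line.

Answer: oiorq
fwbd
mqc
nkhph
uvc
ydy
qfvy
snans
oiw
cbxr
uvps
uvaf
yfv

Derivation:
Hunk 1: at line 4 remove [waq] add [trzl,jtl,eyind] -> 12 lines: oiorq fwbd yjka ncg trzl jtl eyind pnbd cbxr uvps uvaf yfv
Hunk 2: at line 5 remove [eyind,pnbd] add [qfvy,zpimk,vmrd] -> 13 lines: oiorq fwbd yjka ncg trzl jtl qfvy zpimk vmrd cbxr uvps uvaf yfv
Hunk 3: at line 6 remove [zpimk,vmrd] add [snans,oiw] -> 13 lines: oiorq fwbd yjka ncg trzl jtl qfvy snans oiw cbxr uvps uvaf yfv
Hunk 4: at line 3 remove [ncg,trzl,jtl] add [hofof,uvc,ydy] -> 13 lines: oiorq fwbd yjka hofof uvc ydy qfvy snans oiw cbxr uvps uvaf yfv
Hunk 5: at line 1 remove [yjka,hofof] add [mqc,nkhph] -> 13 lines: oiorq fwbd mqc nkhph uvc ydy qfvy snans oiw cbxr uvps uvaf yfv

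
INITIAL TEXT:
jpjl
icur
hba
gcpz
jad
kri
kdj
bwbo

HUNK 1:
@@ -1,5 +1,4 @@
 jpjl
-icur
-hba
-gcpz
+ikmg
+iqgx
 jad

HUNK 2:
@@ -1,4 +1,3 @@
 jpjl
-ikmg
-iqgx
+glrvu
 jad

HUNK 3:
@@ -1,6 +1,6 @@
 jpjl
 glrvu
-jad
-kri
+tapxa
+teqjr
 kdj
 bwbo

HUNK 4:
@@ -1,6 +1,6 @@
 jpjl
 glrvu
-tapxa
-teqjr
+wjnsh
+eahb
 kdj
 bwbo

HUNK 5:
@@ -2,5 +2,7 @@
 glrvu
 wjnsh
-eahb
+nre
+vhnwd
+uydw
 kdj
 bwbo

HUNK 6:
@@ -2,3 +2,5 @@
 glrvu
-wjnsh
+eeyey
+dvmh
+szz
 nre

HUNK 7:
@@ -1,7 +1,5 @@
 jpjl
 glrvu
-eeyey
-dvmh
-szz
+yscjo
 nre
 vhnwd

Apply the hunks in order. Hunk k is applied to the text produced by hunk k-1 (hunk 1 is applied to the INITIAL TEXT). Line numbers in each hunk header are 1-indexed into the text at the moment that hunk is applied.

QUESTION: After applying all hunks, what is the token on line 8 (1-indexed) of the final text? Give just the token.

Hunk 1: at line 1 remove [icur,hba,gcpz] add [ikmg,iqgx] -> 7 lines: jpjl ikmg iqgx jad kri kdj bwbo
Hunk 2: at line 1 remove [ikmg,iqgx] add [glrvu] -> 6 lines: jpjl glrvu jad kri kdj bwbo
Hunk 3: at line 1 remove [jad,kri] add [tapxa,teqjr] -> 6 lines: jpjl glrvu tapxa teqjr kdj bwbo
Hunk 4: at line 1 remove [tapxa,teqjr] add [wjnsh,eahb] -> 6 lines: jpjl glrvu wjnsh eahb kdj bwbo
Hunk 5: at line 2 remove [eahb] add [nre,vhnwd,uydw] -> 8 lines: jpjl glrvu wjnsh nre vhnwd uydw kdj bwbo
Hunk 6: at line 2 remove [wjnsh] add [eeyey,dvmh,szz] -> 10 lines: jpjl glrvu eeyey dvmh szz nre vhnwd uydw kdj bwbo
Hunk 7: at line 1 remove [eeyey,dvmh,szz] add [yscjo] -> 8 lines: jpjl glrvu yscjo nre vhnwd uydw kdj bwbo
Final line 8: bwbo

Answer: bwbo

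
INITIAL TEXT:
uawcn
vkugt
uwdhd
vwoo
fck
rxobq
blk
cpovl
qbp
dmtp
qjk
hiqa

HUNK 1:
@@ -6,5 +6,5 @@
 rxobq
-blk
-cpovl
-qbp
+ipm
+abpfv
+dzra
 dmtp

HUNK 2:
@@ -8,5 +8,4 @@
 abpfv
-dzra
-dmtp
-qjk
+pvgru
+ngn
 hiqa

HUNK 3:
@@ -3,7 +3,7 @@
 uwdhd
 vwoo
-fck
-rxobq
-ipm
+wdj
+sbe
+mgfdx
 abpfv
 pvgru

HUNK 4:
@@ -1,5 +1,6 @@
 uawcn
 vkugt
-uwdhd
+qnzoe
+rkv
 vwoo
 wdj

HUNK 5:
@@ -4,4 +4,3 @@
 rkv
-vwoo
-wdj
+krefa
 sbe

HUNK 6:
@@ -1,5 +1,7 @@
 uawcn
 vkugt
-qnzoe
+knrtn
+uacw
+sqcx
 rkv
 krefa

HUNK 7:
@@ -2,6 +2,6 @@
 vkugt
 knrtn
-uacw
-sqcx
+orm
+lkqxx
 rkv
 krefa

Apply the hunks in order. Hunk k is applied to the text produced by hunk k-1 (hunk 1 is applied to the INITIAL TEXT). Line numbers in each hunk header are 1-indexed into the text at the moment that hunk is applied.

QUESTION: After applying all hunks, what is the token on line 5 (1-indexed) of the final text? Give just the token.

Hunk 1: at line 6 remove [blk,cpovl,qbp] add [ipm,abpfv,dzra] -> 12 lines: uawcn vkugt uwdhd vwoo fck rxobq ipm abpfv dzra dmtp qjk hiqa
Hunk 2: at line 8 remove [dzra,dmtp,qjk] add [pvgru,ngn] -> 11 lines: uawcn vkugt uwdhd vwoo fck rxobq ipm abpfv pvgru ngn hiqa
Hunk 3: at line 3 remove [fck,rxobq,ipm] add [wdj,sbe,mgfdx] -> 11 lines: uawcn vkugt uwdhd vwoo wdj sbe mgfdx abpfv pvgru ngn hiqa
Hunk 4: at line 1 remove [uwdhd] add [qnzoe,rkv] -> 12 lines: uawcn vkugt qnzoe rkv vwoo wdj sbe mgfdx abpfv pvgru ngn hiqa
Hunk 5: at line 4 remove [vwoo,wdj] add [krefa] -> 11 lines: uawcn vkugt qnzoe rkv krefa sbe mgfdx abpfv pvgru ngn hiqa
Hunk 6: at line 1 remove [qnzoe] add [knrtn,uacw,sqcx] -> 13 lines: uawcn vkugt knrtn uacw sqcx rkv krefa sbe mgfdx abpfv pvgru ngn hiqa
Hunk 7: at line 2 remove [uacw,sqcx] add [orm,lkqxx] -> 13 lines: uawcn vkugt knrtn orm lkqxx rkv krefa sbe mgfdx abpfv pvgru ngn hiqa
Final line 5: lkqxx

Answer: lkqxx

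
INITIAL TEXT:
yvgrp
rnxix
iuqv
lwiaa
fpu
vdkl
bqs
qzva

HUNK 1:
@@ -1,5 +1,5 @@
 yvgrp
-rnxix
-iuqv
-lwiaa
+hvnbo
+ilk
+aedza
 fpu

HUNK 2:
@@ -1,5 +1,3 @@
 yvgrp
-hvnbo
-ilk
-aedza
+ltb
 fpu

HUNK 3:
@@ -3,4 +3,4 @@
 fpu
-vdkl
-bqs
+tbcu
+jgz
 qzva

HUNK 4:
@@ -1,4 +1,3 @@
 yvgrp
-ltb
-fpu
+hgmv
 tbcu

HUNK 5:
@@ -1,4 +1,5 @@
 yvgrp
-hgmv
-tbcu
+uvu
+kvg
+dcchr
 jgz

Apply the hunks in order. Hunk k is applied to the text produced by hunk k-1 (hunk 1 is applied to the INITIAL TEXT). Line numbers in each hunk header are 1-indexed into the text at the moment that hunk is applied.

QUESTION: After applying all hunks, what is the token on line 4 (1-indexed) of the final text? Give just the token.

Answer: dcchr

Derivation:
Hunk 1: at line 1 remove [rnxix,iuqv,lwiaa] add [hvnbo,ilk,aedza] -> 8 lines: yvgrp hvnbo ilk aedza fpu vdkl bqs qzva
Hunk 2: at line 1 remove [hvnbo,ilk,aedza] add [ltb] -> 6 lines: yvgrp ltb fpu vdkl bqs qzva
Hunk 3: at line 3 remove [vdkl,bqs] add [tbcu,jgz] -> 6 lines: yvgrp ltb fpu tbcu jgz qzva
Hunk 4: at line 1 remove [ltb,fpu] add [hgmv] -> 5 lines: yvgrp hgmv tbcu jgz qzva
Hunk 5: at line 1 remove [hgmv,tbcu] add [uvu,kvg,dcchr] -> 6 lines: yvgrp uvu kvg dcchr jgz qzva
Final line 4: dcchr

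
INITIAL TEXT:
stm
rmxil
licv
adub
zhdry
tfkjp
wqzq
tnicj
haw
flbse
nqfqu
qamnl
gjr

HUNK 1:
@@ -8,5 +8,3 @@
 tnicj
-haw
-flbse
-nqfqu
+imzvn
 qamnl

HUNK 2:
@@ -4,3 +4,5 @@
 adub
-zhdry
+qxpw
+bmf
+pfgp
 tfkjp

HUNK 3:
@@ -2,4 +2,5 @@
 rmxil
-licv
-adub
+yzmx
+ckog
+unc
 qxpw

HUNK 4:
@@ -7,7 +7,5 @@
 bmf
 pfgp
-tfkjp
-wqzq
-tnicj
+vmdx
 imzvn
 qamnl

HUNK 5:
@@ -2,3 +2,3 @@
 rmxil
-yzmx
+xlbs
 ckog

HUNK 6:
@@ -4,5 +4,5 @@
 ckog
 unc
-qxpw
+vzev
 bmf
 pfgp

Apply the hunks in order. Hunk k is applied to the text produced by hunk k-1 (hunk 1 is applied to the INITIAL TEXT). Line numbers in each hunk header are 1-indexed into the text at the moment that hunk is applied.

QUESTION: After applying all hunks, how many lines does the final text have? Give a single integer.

Answer: 12

Derivation:
Hunk 1: at line 8 remove [haw,flbse,nqfqu] add [imzvn] -> 11 lines: stm rmxil licv adub zhdry tfkjp wqzq tnicj imzvn qamnl gjr
Hunk 2: at line 4 remove [zhdry] add [qxpw,bmf,pfgp] -> 13 lines: stm rmxil licv adub qxpw bmf pfgp tfkjp wqzq tnicj imzvn qamnl gjr
Hunk 3: at line 2 remove [licv,adub] add [yzmx,ckog,unc] -> 14 lines: stm rmxil yzmx ckog unc qxpw bmf pfgp tfkjp wqzq tnicj imzvn qamnl gjr
Hunk 4: at line 7 remove [tfkjp,wqzq,tnicj] add [vmdx] -> 12 lines: stm rmxil yzmx ckog unc qxpw bmf pfgp vmdx imzvn qamnl gjr
Hunk 5: at line 2 remove [yzmx] add [xlbs] -> 12 lines: stm rmxil xlbs ckog unc qxpw bmf pfgp vmdx imzvn qamnl gjr
Hunk 6: at line 4 remove [qxpw] add [vzev] -> 12 lines: stm rmxil xlbs ckog unc vzev bmf pfgp vmdx imzvn qamnl gjr
Final line count: 12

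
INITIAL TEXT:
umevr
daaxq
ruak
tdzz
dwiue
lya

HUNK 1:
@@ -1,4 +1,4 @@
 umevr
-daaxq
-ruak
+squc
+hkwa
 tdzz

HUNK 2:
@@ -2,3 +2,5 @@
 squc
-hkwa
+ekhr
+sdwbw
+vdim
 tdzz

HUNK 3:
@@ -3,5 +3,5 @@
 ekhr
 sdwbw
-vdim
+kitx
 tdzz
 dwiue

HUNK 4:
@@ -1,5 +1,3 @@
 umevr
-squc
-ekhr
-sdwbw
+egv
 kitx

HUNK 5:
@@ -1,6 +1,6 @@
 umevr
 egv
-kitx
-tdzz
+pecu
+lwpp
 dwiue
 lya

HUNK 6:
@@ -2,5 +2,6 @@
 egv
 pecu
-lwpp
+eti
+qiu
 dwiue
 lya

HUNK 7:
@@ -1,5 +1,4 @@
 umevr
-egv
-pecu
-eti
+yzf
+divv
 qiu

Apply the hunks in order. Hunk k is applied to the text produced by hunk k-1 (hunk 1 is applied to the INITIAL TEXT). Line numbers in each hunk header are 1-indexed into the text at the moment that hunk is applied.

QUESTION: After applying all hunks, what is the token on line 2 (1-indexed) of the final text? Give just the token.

Hunk 1: at line 1 remove [daaxq,ruak] add [squc,hkwa] -> 6 lines: umevr squc hkwa tdzz dwiue lya
Hunk 2: at line 2 remove [hkwa] add [ekhr,sdwbw,vdim] -> 8 lines: umevr squc ekhr sdwbw vdim tdzz dwiue lya
Hunk 3: at line 3 remove [vdim] add [kitx] -> 8 lines: umevr squc ekhr sdwbw kitx tdzz dwiue lya
Hunk 4: at line 1 remove [squc,ekhr,sdwbw] add [egv] -> 6 lines: umevr egv kitx tdzz dwiue lya
Hunk 5: at line 1 remove [kitx,tdzz] add [pecu,lwpp] -> 6 lines: umevr egv pecu lwpp dwiue lya
Hunk 6: at line 2 remove [lwpp] add [eti,qiu] -> 7 lines: umevr egv pecu eti qiu dwiue lya
Hunk 7: at line 1 remove [egv,pecu,eti] add [yzf,divv] -> 6 lines: umevr yzf divv qiu dwiue lya
Final line 2: yzf

Answer: yzf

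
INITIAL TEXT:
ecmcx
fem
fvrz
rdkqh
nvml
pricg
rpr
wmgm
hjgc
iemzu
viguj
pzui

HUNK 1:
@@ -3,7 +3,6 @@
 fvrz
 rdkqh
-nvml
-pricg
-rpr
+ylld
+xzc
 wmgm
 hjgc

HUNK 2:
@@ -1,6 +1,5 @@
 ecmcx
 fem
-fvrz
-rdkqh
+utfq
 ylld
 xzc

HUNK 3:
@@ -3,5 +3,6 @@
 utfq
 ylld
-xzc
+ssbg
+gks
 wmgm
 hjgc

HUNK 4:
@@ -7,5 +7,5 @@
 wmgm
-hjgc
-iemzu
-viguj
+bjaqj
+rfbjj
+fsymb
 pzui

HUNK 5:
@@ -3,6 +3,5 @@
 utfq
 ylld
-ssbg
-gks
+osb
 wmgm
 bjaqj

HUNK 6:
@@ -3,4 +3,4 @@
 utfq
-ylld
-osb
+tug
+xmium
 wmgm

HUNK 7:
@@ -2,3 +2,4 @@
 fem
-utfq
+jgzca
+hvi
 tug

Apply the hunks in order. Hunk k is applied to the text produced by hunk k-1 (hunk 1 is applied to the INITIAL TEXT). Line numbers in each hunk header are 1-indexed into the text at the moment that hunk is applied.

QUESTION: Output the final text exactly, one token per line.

Hunk 1: at line 3 remove [nvml,pricg,rpr] add [ylld,xzc] -> 11 lines: ecmcx fem fvrz rdkqh ylld xzc wmgm hjgc iemzu viguj pzui
Hunk 2: at line 1 remove [fvrz,rdkqh] add [utfq] -> 10 lines: ecmcx fem utfq ylld xzc wmgm hjgc iemzu viguj pzui
Hunk 3: at line 3 remove [xzc] add [ssbg,gks] -> 11 lines: ecmcx fem utfq ylld ssbg gks wmgm hjgc iemzu viguj pzui
Hunk 4: at line 7 remove [hjgc,iemzu,viguj] add [bjaqj,rfbjj,fsymb] -> 11 lines: ecmcx fem utfq ylld ssbg gks wmgm bjaqj rfbjj fsymb pzui
Hunk 5: at line 3 remove [ssbg,gks] add [osb] -> 10 lines: ecmcx fem utfq ylld osb wmgm bjaqj rfbjj fsymb pzui
Hunk 6: at line 3 remove [ylld,osb] add [tug,xmium] -> 10 lines: ecmcx fem utfq tug xmium wmgm bjaqj rfbjj fsymb pzui
Hunk 7: at line 2 remove [utfq] add [jgzca,hvi] -> 11 lines: ecmcx fem jgzca hvi tug xmium wmgm bjaqj rfbjj fsymb pzui

Answer: ecmcx
fem
jgzca
hvi
tug
xmium
wmgm
bjaqj
rfbjj
fsymb
pzui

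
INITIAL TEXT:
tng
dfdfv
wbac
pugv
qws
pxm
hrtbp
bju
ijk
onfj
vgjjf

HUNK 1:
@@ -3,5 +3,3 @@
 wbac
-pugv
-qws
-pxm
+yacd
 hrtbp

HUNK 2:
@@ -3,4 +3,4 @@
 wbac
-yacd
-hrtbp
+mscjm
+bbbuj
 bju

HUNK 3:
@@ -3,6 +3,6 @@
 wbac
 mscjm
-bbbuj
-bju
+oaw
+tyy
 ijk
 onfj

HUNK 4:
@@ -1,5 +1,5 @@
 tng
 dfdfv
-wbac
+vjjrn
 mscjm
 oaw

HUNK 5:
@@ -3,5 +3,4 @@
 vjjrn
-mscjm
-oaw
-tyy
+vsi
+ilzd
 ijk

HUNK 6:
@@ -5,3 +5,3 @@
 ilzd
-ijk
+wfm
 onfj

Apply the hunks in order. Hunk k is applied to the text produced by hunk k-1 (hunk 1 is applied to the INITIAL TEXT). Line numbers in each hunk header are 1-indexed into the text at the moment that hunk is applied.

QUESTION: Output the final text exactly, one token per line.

Answer: tng
dfdfv
vjjrn
vsi
ilzd
wfm
onfj
vgjjf

Derivation:
Hunk 1: at line 3 remove [pugv,qws,pxm] add [yacd] -> 9 lines: tng dfdfv wbac yacd hrtbp bju ijk onfj vgjjf
Hunk 2: at line 3 remove [yacd,hrtbp] add [mscjm,bbbuj] -> 9 lines: tng dfdfv wbac mscjm bbbuj bju ijk onfj vgjjf
Hunk 3: at line 3 remove [bbbuj,bju] add [oaw,tyy] -> 9 lines: tng dfdfv wbac mscjm oaw tyy ijk onfj vgjjf
Hunk 4: at line 1 remove [wbac] add [vjjrn] -> 9 lines: tng dfdfv vjjrn mscjm oaw tyy ijk onfj vgjjf
Hunk 5: at line 3 remove [mscjm,oaw,tyy] add [vsi,ilzd] -> 8 lines: tng dfdfv vjjrn vsi ilzd ijk onfj vgjjf
Hunk 6: at line 5 remove [ijk] add [wfm] -> 8 lines: tng dfdfv vjjrn vsi ilzd wfm onfj vgjjf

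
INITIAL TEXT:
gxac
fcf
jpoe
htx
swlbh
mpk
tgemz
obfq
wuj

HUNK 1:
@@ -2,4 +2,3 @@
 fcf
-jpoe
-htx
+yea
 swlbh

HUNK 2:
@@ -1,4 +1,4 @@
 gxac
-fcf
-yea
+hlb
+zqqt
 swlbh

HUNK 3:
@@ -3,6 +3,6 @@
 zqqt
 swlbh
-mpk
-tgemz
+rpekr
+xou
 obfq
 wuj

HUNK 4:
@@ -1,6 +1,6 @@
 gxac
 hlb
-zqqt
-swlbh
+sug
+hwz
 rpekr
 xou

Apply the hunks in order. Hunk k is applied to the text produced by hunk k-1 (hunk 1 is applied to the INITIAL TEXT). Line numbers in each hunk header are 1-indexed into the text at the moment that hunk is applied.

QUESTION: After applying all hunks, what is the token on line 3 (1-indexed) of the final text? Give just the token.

Answer: sug

Derivation:
Hunk 1: at line 2 remove [jpoe,htx] add [yea] -> 8 lines: gxac fcf yea swlbh mpk tgemz obfq wuj
Hunk 2: at line 1 remove [fcf,yea] add [hlb,zqqt] -> 8 lines: gxac hlb zqqt swlbh mpk tgemz obfq wuj
Hunk 3: at line 3 remove [mpk,tgemz] add [rpekr,xou] -> 8 lines: gxac hlb zqqt swlbh rpekr xou obfq wuj
Hunk 4: at line 1 remove [zqqt,swlbh] add [sug,hwz] -> 8 lines: gxac hlb sug hwz rpekr xou obfq wuj
Final line 3: sug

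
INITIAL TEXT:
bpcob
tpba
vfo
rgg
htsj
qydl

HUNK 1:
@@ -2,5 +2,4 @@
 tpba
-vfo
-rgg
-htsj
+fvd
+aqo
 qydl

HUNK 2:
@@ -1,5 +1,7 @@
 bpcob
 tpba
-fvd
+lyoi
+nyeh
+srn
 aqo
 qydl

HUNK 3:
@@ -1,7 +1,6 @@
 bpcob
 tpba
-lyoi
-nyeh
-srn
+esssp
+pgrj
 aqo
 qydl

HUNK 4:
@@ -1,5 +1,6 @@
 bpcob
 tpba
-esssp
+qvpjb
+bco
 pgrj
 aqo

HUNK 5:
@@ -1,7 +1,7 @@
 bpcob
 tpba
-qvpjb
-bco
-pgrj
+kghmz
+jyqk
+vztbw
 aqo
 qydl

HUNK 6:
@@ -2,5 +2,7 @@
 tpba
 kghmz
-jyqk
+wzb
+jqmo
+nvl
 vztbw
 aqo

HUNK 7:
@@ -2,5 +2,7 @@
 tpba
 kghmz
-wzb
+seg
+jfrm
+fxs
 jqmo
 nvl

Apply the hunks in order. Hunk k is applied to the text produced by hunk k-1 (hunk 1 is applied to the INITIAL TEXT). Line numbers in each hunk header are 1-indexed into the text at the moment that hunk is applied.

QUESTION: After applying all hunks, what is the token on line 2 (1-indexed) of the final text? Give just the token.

Answer: tpba

Derivation:
Hunk 1: at line 2 remove [vfo,rgg,htsj] add [fvd,aqo] -> 5 lines: bpcob tpba fvd aqo qydl
Hunk 2: at line 1 remove [fvd] add [lyoi,nyeh,srn] -> 7 lines: bpcob tpba lyoi nyeh srn aqo qydl
Hunk 3: at line 1 remove [lyoi,nyeh,srn] add [esssp,pgrj] -> 6 lines: bpcob tpba esssp pgrj aqo qydl
Hunk 4: at line 1 remove [esssp] add [qvpjb,bco] -> 7 lines: bpcob tpba qvpjb bco pgrj aqo qydl
Hunk 5: at line 1 remove [qvpjb,bco,pgrj] add [kghmz,jyqk,vztbw] -> 7 lines: bpcob tpba kghmz jyqk vztbw aqo qydl
Hunk 6: at line 2 remove [jyqk] add [wzb,jqmo,nvl] -> 9 lines: bpcob tpba kghmz wzb jqmo nvl vztbw aqo qydl
Hunk 7: at line 2 remove [wzb] add [seg,jfrm,fxs] -> 11 lines: bpcob tpba kghmz seg jfrm fxs jqmo nvl vztbw aqo qydl
Final line 2: tpba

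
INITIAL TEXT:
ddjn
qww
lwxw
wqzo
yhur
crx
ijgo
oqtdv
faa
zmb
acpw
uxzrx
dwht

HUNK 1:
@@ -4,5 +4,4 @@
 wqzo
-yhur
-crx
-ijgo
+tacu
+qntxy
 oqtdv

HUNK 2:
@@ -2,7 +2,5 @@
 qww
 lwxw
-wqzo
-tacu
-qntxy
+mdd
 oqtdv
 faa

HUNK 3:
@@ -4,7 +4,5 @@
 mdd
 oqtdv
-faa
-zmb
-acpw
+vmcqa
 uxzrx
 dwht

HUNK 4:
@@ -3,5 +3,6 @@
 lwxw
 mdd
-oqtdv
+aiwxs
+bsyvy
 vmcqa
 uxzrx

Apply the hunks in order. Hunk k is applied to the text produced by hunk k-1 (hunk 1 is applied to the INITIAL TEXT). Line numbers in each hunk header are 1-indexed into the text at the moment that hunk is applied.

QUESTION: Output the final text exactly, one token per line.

Hunk 1: at line 4 remove [yhur,crx,ijgo] add [tacu,qntxy] -> 12 lines: ddjn qww lwxw wqzo tacu qntxy oqtdv faa zmb acpw uxzrx dwht
Hunk 2: at line 2 remove [wqzo,tacu,qntxy] add [mdd] -> 10 lines: ddjn qww lwxw mdd oqtdv faa zmb acpw uxzrx dwht
Hunk 3: at line 4 remove [faa,zmb,acpw] add [vmcqa] -> 8 lines: ddjn qww lwxw mdd oqtdv vmcqa uxzrx dwht
Hunk 4: at line 3 remove [oqtdv] add [aiwxs,bsyvy] -> 9 lines: ddjn qww lwxw mdd aiwxs bsyvy vmcqa uxzrx dwht

Answer: ddjn
qww
lwxw
mdd
aiwxs
bsyvy
vmcqa
uxzrx
dwht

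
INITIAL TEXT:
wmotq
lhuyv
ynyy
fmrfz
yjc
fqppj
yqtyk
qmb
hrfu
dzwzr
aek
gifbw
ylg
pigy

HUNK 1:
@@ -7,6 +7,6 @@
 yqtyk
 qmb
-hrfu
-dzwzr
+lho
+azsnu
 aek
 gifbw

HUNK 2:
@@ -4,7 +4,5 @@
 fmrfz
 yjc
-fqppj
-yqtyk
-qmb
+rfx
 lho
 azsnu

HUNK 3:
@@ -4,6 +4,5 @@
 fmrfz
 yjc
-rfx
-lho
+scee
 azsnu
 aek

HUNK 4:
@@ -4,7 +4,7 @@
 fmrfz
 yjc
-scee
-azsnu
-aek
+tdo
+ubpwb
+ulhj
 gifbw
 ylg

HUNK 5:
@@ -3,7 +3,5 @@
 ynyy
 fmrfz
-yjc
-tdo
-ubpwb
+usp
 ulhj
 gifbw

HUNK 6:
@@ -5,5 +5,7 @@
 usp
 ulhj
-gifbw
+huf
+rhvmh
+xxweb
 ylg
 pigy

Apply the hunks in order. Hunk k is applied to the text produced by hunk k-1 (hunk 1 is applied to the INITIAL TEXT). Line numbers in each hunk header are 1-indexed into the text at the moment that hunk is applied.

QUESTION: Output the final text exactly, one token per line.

Answer: wmotq
lhuyv
ynyy
fmrfz
usp
ulhj
huf
rhvmh
xxweb
ylg
pigy

Derivation:
Hunk 1: at line 7 remove [hrfu,dzwzr] add [lho,azsnu] -> 14 lines: wmotq lhuyv ynyy fmrfz yjc fqppj yqtyk qmb lho azsnu aek gifbw ylg pigy
Hunk 2: at line 4 remove [fqppj,yqtyk,qmb] add [rfx] -> 12 lines: wmotq lhuyv ynyy fmrfz yjc rfx lho azsnu aek gifbw ylg pigy
Hunk 3: at line 4 remove [rfx,lho] add [scee] -> 11 lines: wmotq lhuyv ynyy fmrfz yjc scee azsnu aek gifbw ylg pigy
Hunk 4: at line 4 remove [scee,azsnu,aek] add [tdo,ubpwb,ulhj] -> 11 lines: wmotq lhuyv ynyy fmrfz yjc tdo ubpwb ulhj gifbw ylg pigy
Hunk 5: at line 3 remove [yjc,tdo,ubpwb] add [usp] -> 9 lines: wmotq lhuyv ynyy fmrfz usp ulhj gifbw ylg pigy
Hunk 6: at line 5 remove [gifbw] add [huf,rhvmh,xxweb] -> 11 lines: wmotq lhuyv ynyy fmrfz usp ulhj huf rhvmh xxweb ylg pigy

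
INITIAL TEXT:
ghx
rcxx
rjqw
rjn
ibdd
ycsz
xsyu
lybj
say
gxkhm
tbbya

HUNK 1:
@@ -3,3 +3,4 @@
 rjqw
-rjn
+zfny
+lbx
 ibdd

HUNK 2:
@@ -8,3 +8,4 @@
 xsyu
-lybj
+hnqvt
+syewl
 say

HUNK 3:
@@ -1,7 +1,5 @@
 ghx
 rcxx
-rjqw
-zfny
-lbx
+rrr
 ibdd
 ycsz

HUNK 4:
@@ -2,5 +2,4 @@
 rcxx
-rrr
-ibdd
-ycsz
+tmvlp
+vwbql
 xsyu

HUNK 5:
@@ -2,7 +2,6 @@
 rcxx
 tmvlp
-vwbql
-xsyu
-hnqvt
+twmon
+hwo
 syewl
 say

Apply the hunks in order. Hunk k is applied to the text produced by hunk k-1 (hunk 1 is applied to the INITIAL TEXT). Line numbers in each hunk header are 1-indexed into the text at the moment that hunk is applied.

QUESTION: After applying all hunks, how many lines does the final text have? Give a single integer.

Answer: 9

Derivation:
Hunk 1: at line 3 remove [rjn] add [zfny,lbx] -> 12 lines: ghx rcxx rjqw zfny lbx ibdd ycsz xsyu lybj say gxkhm tbbya
Hunk 2: at line 8 remove [lybj] add [hnqvt,syewl] -> 13 lines: ghx rcxx rjqw zfny lbx ibdd ycsz xsyu hnqvt syewl say gxkhm tbbya
Hunk 3: at line 1 remove [rjqw,zfny,lbx] add [rrr] -> 11 lines: ghx rcxx rrr ibdd ycsz xsyu hnqvt syewl say gxkhm tbbya
Hunk 4: at line 2 remove [rrr,ibdd,ycsz] add [tmvlp,vwbql] -> 10 lines: ghx rcxx tmvlp vwbql xsyu hnqvt syewl say gxkhm tbbya
Hunk 5: at line 2 remove [vwbql,xsyu,hnqvt] add [twmon,hwo] -> 9 lines: ghx rcxx tmvlp twmon hwo syewl say gxkhm tbbya
Final line count: 9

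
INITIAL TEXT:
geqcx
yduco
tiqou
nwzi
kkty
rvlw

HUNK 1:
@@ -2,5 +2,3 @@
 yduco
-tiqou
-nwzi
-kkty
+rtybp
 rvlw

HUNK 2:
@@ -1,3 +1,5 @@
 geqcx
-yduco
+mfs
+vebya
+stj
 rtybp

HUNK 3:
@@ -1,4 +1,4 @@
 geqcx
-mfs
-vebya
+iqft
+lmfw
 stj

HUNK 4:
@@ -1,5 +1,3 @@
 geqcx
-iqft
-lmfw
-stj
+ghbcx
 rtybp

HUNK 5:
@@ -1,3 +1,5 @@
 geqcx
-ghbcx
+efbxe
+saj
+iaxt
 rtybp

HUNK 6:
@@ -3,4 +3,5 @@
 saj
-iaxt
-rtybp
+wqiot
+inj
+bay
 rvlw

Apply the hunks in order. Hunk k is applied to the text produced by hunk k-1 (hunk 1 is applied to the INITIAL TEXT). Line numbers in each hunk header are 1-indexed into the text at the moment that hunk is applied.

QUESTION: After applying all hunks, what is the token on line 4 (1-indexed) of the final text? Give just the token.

Hunk 1: at line 2 remove [tiqou,nwzi,kkty] add [rtybp] -> 4 lines: geqcx yduco rtybp rvlw
Hunk 2: at line 1 remove [yduco] add [mfs,vebya,stj] -> 6 lines: geqcx mfs vebya stj rtybp rvlw
Hunk 3: at line 1 remove [mfs,vebya] add [iqft,lmfw] -> 6 lines: geqcx iqft lmfw stj rtybp rvlw
Hunk 4: at line 1 remove [iqft,lmfw,stj] add [ghbcx] -> 4 lines: geqcx ghbcx rtybp rvlw
Hunk 5: at line 1 remove [ghbcx] add [efbxe,saj,iaxt] -> 6 lines: geqcx efbxe saj iaxt rtybp rvlw
Hunk 6: at line 3 remove [iaxt,rtybp] add [wqiot,inj,bay] -> 7 lines: geqcx efbxe saj wqiot inj bay rvlw
Final line 4: wqiot

Answer: wqiot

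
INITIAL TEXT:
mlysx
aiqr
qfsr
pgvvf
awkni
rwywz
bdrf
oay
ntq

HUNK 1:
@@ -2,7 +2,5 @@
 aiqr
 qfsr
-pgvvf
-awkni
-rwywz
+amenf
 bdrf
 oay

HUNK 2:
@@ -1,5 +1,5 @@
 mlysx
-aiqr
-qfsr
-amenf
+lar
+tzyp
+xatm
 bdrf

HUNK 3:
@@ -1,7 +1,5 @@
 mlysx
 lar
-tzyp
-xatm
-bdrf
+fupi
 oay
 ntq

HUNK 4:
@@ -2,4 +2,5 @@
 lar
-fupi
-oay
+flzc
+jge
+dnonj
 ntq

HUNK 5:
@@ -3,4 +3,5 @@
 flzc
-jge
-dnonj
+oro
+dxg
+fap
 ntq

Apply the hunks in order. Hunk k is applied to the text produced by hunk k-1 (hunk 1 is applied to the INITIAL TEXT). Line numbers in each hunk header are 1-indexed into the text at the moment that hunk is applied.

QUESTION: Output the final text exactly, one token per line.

Hunk 1: at line 2 remove [pgvvf,awkni,rwywz] add [amenf] -> 7 lines: mlysx aiqr qfsr amenf bdrf oay ntq
Hunk 2: at line 1 remove [aiqr,qfsr,amenf] add [lar,tzyp,xatm] -> 7 lines: mlysx lar tzyp xatm bdrf oay ntq
Hunk 3: at line 1 remove [tzyp,xatm,bdrf] add [fupi] -> 5 lines: mlysx lar fupi oay ntq
Hunk 4: at line 2 remove [fupi,oay] add [flzc,jge,dnonj] -> 6 lines: mlysx lar flzc jge dnonj ntq
Hunk 5: at line 3 remove [jge,dnonj] add [oro,dxg,fap] -> 7 lines: mlysx lar flzc oro dxg fap ntq

Answer: mlysx
lar
flzc
oro
dxg
fap
ntq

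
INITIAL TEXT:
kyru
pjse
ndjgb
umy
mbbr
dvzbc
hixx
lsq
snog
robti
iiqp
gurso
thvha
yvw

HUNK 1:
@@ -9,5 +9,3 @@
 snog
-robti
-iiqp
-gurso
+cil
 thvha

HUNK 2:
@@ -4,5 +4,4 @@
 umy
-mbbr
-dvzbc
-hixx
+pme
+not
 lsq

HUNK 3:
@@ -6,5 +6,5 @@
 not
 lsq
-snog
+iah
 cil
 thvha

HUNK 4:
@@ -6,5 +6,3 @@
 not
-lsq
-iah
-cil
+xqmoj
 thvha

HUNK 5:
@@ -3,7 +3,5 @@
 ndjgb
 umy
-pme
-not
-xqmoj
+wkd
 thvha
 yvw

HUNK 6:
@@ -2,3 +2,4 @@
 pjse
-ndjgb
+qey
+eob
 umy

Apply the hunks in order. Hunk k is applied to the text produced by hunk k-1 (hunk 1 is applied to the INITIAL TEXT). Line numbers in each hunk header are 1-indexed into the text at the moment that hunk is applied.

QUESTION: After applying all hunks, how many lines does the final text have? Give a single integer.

Answer: 8

Derivation:
Hunk 1: at line 9 remove [robti,iiqp,gurso] add [cil] -> 12 lines: kyru pjse ndjgb umy mbbr dvzbc hixx lsq snog cil thvha yvw
Hunk 2: at line 4 remove [mbbr,dvzbc,hixx] add [pme,not] -> 11 lines: kyru pjse ndjgb umy pme not lsq snog cil thvha yvw
Hunk 3: at line 6 remove [snog] add [iah] -> 11 lines: kyru pjse ndjgb umy pme not lsq iah cil thvha yvw
Hunk 4: at line 6 remove [lsq,iah,cil] add [xqmoj] -> 9 lines: kyru pjse ndjgb umy pme not xqmoj thvha yvw
Hunk 5: at line 3 remove [pme,not,xqmoj] add [wkd] -> 7 lines: kyru pjse ndjgb umy wkd thvha yvw
Hunk 6: at line 2 remove [ndjgb] add [qey,eob] -> 8 lines: kyru pjse qey eob umy wkd thvha yvw
Final line count: 8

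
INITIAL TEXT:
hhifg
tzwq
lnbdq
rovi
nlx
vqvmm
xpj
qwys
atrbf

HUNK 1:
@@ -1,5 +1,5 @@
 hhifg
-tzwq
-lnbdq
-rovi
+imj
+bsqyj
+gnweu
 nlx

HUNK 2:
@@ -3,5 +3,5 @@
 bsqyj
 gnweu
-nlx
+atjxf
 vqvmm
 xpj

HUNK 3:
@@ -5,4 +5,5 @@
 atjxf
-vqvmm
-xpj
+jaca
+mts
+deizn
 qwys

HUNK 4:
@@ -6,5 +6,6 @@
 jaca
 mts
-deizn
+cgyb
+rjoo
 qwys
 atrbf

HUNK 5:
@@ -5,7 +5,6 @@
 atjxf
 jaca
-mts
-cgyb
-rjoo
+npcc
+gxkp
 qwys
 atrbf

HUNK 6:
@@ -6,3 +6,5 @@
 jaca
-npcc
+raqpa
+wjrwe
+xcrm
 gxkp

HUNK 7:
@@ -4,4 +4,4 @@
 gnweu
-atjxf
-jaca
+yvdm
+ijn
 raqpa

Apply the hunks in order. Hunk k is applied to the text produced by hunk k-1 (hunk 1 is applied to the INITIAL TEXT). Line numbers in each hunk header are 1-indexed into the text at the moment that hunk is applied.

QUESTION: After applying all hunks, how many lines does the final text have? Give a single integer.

Hunk 1: at line 1 remove [tzwq,lnbdq,rovi] add [imj,bsqyj,gnweu] -> 9 lines: hhifg imj bsqyj gnweu nlx vqvmm xpj qwys atrbf
Hunk 2: at line 3 remove [nlx] add [atjxf] -> 9 lines: hhifg imj bsqyj gnweu atjxf vqvmm xpj qwys atrbf
Hunk 3: at line 5 remove [vqvmm,xpj] add [jaca,mts,deizn] -> 10 lines: hhifg imj bsqyj gnweu atjxf jaca mts deizn qwys atrbf
Hunk 4: at line 6 remove [deizn] add [cgyb,rjoo] -> 11 lines: hhifg imj bsqyj gnweu atjxf jaca mts cgyb rjoo qwys atrbf
Hunk 5: at line 5 remove [mts,cgyb,rjoo] add [npcc,gxkp] -> 10 lines: hhifg imj bsqyj gnweu atjxf jaca npcc gxkp qwys atrbf
Hunk 6: at line 6 remove [npcc] add [raqpa,wjrwe,xcrm] -> 12 lines: hhifg imj bsqyj gnweu atjxf jaca raqpa wjrwe xcrm gxkp qwys atrbf
Hunk 7: at line 4 remove [atjxf,jaca] add [yvdm,ijn] -> 12 lines: hhifg imj bsqyj gnweu yvdm ijn raqpa wjrwe xcrm gxkp qwys atrbf
Final line count: 12

Answer: 12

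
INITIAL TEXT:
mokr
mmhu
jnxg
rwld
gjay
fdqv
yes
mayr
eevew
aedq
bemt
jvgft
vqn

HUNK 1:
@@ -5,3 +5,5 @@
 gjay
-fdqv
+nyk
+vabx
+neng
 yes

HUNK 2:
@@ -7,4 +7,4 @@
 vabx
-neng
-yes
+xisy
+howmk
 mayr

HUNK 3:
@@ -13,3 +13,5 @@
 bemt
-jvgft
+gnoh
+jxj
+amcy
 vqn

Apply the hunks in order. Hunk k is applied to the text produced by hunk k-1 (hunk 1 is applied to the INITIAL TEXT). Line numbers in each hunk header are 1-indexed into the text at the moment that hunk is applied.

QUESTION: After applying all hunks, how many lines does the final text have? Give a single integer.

Hunk 1: at line 5 remove [fdqv] add [nyk,vabx,neng] -> 15 lines: mokr mmhu jnxg rwld gjay nyk vabx neng yes mayr eevew aedq bemt jvgft vqn
Hunk 2: at line 7 remove [neng,yes] add [xisy,howmk] -> 15 lines: mokr mmhu jnxg rwld gjay nyk vabx xisy howmk mayr eevew aedq bemt jvgft vqn
Hunk 3: at line 13 remove [jvgft] add [gnoh,jxj,amcy] -> 17 lines: mokr mmhu jnxg rwld gjay nyk vabx xisy howmk mayr eevew aedq bemt gnoh jxj amcy vqn
Final line count: 17

Answer: 17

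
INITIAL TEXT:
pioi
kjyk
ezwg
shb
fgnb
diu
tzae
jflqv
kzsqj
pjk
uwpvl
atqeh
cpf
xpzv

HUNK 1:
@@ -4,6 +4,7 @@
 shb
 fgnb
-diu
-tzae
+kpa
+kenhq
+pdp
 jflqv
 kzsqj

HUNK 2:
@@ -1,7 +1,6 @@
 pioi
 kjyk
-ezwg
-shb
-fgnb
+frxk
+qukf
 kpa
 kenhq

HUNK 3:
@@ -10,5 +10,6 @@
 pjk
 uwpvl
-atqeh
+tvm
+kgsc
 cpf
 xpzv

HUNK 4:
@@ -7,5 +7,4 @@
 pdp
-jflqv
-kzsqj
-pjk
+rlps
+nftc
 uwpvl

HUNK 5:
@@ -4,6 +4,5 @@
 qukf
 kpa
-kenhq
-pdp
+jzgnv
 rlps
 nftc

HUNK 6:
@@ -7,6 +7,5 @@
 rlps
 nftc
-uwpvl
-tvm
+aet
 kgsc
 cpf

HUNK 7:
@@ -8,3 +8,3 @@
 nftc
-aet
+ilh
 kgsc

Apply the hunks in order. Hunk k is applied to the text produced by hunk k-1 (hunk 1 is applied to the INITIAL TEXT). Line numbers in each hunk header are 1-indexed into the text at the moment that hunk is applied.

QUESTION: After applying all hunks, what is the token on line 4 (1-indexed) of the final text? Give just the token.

Answer: qukf

Derivation:
Hunk 1: at line 4 remove [diu,tzae] add [kpa,kenhq,pdp] -> 15 lines: pioi kjyk ezwg shb fgnb kpa kenhq pdp jflqv kzsqj pjk uwpvl atqeh cpf xpzv
Hunk 2: at line 1 remove [ezwg,shb,fgnb] add [frxk,qukf] -> 14 lines: pioi kjyk frxk qukf kpa kenhq pdp jflqv kzsqj pjk uwpvl atqeh cpf xpzv
Hunk 3: at line 10 remove [atqeh] add [tvm,kgsc] -> 15 lines: pioi kjyk frxk qukf kpa kenhq pdp jflqv kzsqj pjk uwpvl tvm kgsc cpf xpzv
Hunk 4: at line 7 remove [jflqv,kzsqj,pjk] add [rlps,nftc] -> 14 lines: pioi kjyk frxk qukf kpa kenhq pdp rlps nftc uwpvl tvm kgsc cpf xpzv
Hunk 5: at line 4 remove [kenhq,pdp] add [jzgnv] -> 13 lines: pioi kjyk frxk qukf kpa jzgnv rlps nftc uwpvl tvm kgsc cpf xpzv
Hunk 6: at line 7 remove [uwpvl,tvm] add [aet] -> 12 lines: pioi kjyk frxk qukf kpa jzgnv rlps nftc aet kgsc cpf xpzv
Hunk 7: at line 8 remove [aet] add [ilh] -> 12 lines: pioi kjyk frxk qukf kpa jzgnv rlps nftc ilh kgsc cpf xpzv
Final line 4: qukf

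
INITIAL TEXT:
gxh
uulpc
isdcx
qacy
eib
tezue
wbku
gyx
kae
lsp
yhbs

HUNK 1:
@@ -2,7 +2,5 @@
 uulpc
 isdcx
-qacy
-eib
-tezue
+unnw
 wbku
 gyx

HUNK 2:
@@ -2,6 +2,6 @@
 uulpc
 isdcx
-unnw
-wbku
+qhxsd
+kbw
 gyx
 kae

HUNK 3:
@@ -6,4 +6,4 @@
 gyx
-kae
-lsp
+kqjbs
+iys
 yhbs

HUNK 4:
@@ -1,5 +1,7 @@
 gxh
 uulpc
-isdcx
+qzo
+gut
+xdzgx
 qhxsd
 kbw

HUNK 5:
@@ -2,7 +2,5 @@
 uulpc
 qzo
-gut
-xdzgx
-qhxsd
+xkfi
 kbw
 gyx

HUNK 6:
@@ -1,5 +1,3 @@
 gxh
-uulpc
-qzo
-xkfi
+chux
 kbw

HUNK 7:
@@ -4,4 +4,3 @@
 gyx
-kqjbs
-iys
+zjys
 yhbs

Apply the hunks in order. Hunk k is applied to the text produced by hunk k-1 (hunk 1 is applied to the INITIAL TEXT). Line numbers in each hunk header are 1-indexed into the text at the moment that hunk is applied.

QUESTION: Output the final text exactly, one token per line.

Hunk 1: at line 2 remove [qacy,eib,tezue] add [unnw] -> 9 lines: gxh uulpc isdcx unnw wbku gyx kae lsp yhbs
Hunk 2: at line 2 remove [unnw,wbku] add [qhxsd,kbw] -> 9 lines: gxh uulpc isdcx qhxsd kbw gyx kae lsp yhbs
Hunk 3: at line 6 remove [kae,lsp] add [kqjbs,iys] -> 9 lines: gxh uulpc isdcx qhxsd kbw gyx kqjbs iys yhbs
Hunk 4: at line 1 remove [isdcx] add [qzo,gut,xdzgx] -> 11 lines: gxh uulpc qzo gut xdzgx qhxsd kbw gyx kqjbs iys yhbs
Hunk 5: at line 2 remove [gut,xdzgx,qhxsd] add [xkfi] -> 9 lines: gxh uulpc qzo xkfi kbw gyx kqjbs iys yhbs
Hunk 6: at line 1 remove [uulpc,qzo,xkfi] add [chux] -> 7 lines: gxh chux kbw gyx kqjbs iys yhbs
Hunk 7: at line 4 remove [kqjbs,iys] add [zjys] -> 6 lines: gxh chux kbw gyx zjys yhbs

Answer: gxh
chux
kbw
gyx
zjys
yhbs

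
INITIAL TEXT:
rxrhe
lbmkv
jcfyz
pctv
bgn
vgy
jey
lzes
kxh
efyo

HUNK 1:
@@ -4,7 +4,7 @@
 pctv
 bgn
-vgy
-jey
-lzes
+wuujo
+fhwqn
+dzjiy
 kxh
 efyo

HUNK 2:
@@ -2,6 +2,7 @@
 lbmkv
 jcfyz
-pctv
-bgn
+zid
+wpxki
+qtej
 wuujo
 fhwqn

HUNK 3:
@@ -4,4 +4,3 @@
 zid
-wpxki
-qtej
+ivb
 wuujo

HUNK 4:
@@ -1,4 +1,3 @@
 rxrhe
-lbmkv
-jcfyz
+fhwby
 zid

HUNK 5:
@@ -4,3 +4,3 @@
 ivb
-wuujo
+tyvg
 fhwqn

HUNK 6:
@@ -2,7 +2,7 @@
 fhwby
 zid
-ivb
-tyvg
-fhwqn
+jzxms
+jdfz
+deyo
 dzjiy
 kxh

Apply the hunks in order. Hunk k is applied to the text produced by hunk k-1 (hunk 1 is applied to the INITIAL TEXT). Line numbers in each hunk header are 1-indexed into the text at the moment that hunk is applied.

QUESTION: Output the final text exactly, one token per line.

Hunk 1: at line 4 remove [vgy,jey,lzes] add [wuujo,fhwqn,dzjiy] -> 10 lines: rxrhe lbmkv jcfyz pctv bgn wuujo fhwqn dzjiy kxh efyo
Hunk 2: at line 2 remove [pctv,bgn] add [zid,wpxki,qtej] -> 11 lines: rxrhe lbmkv jcfyz zid wpxki qtej wuujo fhwqn dzjiy kxh efyo
Hunk 3: at line 4 remove [wpxki,qtej] add [ivb] -> 10 lines: rxrhe lbmkv jcfyz zid ivb wuujo fhwqn dzjiy kxh efyo
Hunk 4: at line 1 remove [lbmkv,jcfyz] add [fhwby] -> 9 lines: rxrhe fhwby zid ivb wuujo fhwqn dzjiy kxh efyo
Hunk 5: at line 4 remove [wuujo] add [tyvg] -> 9 lines: rxrhe fhwby zid ivb tyvg fhwqn dzjiy kxh efyo
Hunk 6: at line 2 remove [ivb,tyvg,fhwqn] add [jzxms,jdfz,deyo] -> 9 lines: rxrhe fhwby zid jzxms jdfz deyo dzjiy kxh efyo

Answer: rxrhe
fhwby
zid
jzxms
jdfz
deyo
dzjiy
kxh
efyo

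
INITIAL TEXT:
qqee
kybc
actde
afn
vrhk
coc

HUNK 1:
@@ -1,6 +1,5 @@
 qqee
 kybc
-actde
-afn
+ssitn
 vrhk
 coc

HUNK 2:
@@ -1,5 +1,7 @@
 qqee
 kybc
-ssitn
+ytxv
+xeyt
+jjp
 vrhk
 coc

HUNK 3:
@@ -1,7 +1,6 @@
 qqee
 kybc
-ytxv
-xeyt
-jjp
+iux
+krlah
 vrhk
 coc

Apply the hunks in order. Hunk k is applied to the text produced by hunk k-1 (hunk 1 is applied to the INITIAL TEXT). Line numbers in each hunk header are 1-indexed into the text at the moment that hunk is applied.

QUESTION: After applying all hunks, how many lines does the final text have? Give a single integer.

Answer: 6

Derivation:
Hunk 1: at line 1 remove [actde,afn] add [ssitn] -> 5 lines: qqee kybc ssitn vrhk coc
Hunk 2: at line 1 remove [ssitn] add [ytxv,xeyt,jjp] -> 7 lines: qqee kybc ytxv xeyt jjp vrhk coc
Hunk 3: at line 1 remove [ytxv,xeyt,jjp] add [iux,krlah] -> 6 lines: qqee kybc iux krlah vrhk coc
Final line count: 6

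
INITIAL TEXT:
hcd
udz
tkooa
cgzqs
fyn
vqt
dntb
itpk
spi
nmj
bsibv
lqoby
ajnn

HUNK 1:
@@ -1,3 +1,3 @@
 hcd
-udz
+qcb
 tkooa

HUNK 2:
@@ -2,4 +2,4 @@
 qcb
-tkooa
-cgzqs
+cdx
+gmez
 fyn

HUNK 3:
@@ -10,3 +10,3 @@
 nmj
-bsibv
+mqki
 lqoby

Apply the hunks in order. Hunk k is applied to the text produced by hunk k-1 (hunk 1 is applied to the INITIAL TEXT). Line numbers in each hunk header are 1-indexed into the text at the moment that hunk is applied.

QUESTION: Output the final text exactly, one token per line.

Hunk 1: at line 1 remove [udz] add [qcb] -> 13 lines: hcd qcb tkooa cgzqs fyn vqt dntb itpk spi nmj bsibv lqoby ajnn
Hunk 2: at line 2 remove [tkooa,cgzqs] add [cdx,gmez] -> 13 lines: hcd qcb cdx gmez fyn vqt dntb itpk spi nmj bsibv lqoby ajnn
Hunk 3: at line 10 remove [bsibv] add [mqki] -> 13 lines: hcd qcb cdx gmez fyn vqt dntb itpk spi nmj mqki lqoby ajnn

Answer: hcd
qcb
cdx
gmez
fyn
vqt
dntb
itpk
spi
nmj
mqki
lqoby
ajnn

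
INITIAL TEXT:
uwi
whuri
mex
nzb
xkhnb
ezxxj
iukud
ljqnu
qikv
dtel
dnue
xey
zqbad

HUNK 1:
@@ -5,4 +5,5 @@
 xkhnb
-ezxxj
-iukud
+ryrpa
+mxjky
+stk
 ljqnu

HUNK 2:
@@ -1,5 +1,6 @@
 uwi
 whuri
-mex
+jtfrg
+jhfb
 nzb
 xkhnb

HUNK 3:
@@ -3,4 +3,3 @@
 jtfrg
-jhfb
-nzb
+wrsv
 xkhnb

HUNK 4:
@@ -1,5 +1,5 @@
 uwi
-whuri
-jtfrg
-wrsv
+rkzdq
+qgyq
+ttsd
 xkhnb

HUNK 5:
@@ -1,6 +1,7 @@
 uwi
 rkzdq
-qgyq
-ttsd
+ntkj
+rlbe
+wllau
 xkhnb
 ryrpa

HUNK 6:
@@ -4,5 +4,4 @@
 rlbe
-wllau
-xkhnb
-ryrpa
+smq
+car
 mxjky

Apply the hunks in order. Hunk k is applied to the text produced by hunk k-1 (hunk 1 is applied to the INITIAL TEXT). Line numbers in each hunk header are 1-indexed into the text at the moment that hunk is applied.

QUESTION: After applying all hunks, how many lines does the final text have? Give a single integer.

Answer: 14

Derivation:
Hunk 1: at line 5 remove [ezxxj,iukud] add [ryrpa,mxjky,stk] -> 14 lines: uwi whuri mex nzb xkhnb ryrpa mxjky stk ljqnu qikv dtel dnue xey zqbad
Hunk 2: at line 1 remove [mex] add [jtfrg,jhfb] -> 15 lines: uwi whuri jtfrg jhfb nzb xkhnb ryrpa mxjky stk ljqnu qikv dtel dnue xey zqbad
Hunk 3: at line 3 remove [jhfb,nzb] add [wrsv] -> 14 lines: uwi whuri jtfrg wrsv xkhnb ryrpa mxjky stk ljqnu qikv dtel dnue xey zqbad
Hunk 4: at line 1 remove [whuri,jtfrg,wrsv] add [rkzdq,qgyq,ttsd] -> 14 lines: uwi rkzdq qgyq ttsd xkhnb ryrpa mxjky stk ljqnu qikv dtel dnue xey zqbad
Hunk 5: at line 1 remove [qgyq,ttsd] add [ntkj,rlbe,wllau] -> 15 lines: uwi rkzdq ntkj rlbe wllau xkhnb ryrpa mxjky stk ljqnu qikv dtel dnue xey zqbad
Hunk 6: at line 4 remove [wllau,xkhnb,ryrpa] add [smq,car] -> 14 lines: uwi rkzdq ntkj rlbe smq car mxjky stk ljqnu qikv dtel dnue xey zqbad
Final line count: 14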